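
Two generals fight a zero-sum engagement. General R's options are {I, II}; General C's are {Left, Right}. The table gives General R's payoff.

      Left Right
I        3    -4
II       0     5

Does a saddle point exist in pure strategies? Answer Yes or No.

No

Row minima: I → -4, II → 0; maximin = 0.
Column maxima: Left → 3, Right → 5; minimax = 3.
0 ≠ 3, so no pure-strategy equilibrium exists.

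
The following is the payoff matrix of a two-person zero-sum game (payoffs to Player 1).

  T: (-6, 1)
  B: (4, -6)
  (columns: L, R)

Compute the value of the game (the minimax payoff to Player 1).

-32/17

Row minima: T → -6, B → -6; maximin = -6.
Column maxima: L → 4, R → 1; minimax = 1.
-6 ≠ 1, so there is no saddle point; optimal play is mixed.
Let Player 1 play T with probability p. Expected payoff against L: (-6)p + 4(1−p) = −10p + 4; against R: 1p + (-6)(1−p) = 7p − 6.
Setting these equal: −10p + 4 = 7p − 6 ⇒ −17p = -10 ⇒ p = 10/17, and the value is (-10)·(10/17) + 4 = -32/17.
For Player 2: with q = P(L), equating T's and B's payoffs gives −7q + 1 = 10q − 6 ⇒ q = 7/17.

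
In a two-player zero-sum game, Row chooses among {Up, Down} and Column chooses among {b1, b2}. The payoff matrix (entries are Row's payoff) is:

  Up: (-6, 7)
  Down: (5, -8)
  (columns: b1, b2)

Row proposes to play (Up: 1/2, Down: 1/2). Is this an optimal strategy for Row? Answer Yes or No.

Against b1 this mix gives (1/2)·(-6) + (1/2)·5 = -1/2.
Against b2 this mix gives (1/2)·7 + (1/2)·(-8) = -1/2.
All of Column's active replies (b1, b2) yield -1/2, and no column does worse for Row. The mix makes Column indifferent and guarantees -1/2, so it is optimal.

Yes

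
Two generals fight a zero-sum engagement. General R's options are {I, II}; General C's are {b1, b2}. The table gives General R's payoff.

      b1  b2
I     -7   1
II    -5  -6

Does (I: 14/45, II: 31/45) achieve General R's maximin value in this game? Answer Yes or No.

Against b1 this mix gives (14/45)·(-7) + (31/45)·(-5) = -253/45.
Against b2 this mix gives (14/45)·1 + (31/45)·(-6) = -172/45.
General C will play b1, holding General R to -253/45. Shifting weight toward the row that does better against b1 would raise this floor (the equalizing mix achieves -47/9 against both b1 and b2), so the proposed strategy is not optimal.

No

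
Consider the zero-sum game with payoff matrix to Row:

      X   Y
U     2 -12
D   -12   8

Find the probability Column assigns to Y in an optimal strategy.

7/17

Row minima: U → -12, D → -12; maximin = -12.
Column maxima: X → 2, Y → 8; minimax = 2.
-12 ≠ 2, so there is no saddle point; optimal play is mixed.
Let Row play U with probability p. Expected payoff against X: 2p + (-12)(1−p) = 14p − 12; against Y: (-12)p + 8(1−p) = −20p + 8.
Setting these equal: 14p − 12 = −20p + 8 ⇒ 34p = 20 ⇒ p = 10/17, and the value is (14)·(10/17) − 12 = -64/17.
For Column: with q = P(X), equating U's and D's payoffs gives 14q − 12 = −20q + 8 ⇒ q = 10/17.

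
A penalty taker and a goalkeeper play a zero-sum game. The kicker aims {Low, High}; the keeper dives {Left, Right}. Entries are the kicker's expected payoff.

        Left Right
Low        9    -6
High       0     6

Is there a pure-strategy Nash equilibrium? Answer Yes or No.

No

Row minima: Low → -6, High → 0; maximin = 0.
Column maxima: Left → 9, Right → 6; minimax = 6.
0 ≠ 6, so no pure-strategy equilibrium exists.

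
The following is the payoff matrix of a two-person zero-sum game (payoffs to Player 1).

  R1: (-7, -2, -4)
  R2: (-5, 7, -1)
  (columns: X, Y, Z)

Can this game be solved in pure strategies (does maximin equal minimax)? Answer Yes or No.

Row minima: R1 → -7, R2 → -5; maximin = -5.
Column maxima: X → -5, Y → 7, Z → -1; minimax = -5.
maximin = minimax = -5, so a saddle point exists.

Yes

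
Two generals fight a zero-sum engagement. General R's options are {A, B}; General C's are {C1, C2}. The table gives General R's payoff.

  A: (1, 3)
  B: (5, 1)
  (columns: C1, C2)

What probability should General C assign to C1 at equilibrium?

Row minima: A → 1, B → 1; maximin = 1.
Column maxima: C1 → 5, C2 → 3; minimax = 3.
1 ≠ 3, so there is no saddle point; optimal play is mixed.
Let General R play A with probability p. Expected payoff against C1: 1p + 5(1−p) = −4p + 5; against C2: 3p + 1(1−p) = 2p + 1.
Setting these equal: −4p + 5 = 2p + 1 ⇒ −6p = -4 ⇒ p = 2/3, and the value is (-4)·(2/3) + 5 = 7/3.
For General C: with q = P(C1), equating A's and B's payoffs gives −2q + 3 = 4q + 1 ⇒ q = 1/3.

1/3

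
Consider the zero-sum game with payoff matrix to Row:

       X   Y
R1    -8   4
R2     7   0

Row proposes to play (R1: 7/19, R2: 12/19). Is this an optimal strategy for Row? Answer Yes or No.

Against X this mix gives (7/19)·(-8) + (12/19)·7 = 28/19.
Against Y this mix gives (7/19)·4 + (12/19)·0 = 28/19.
All of Column's active replies (X, Y) yield 28/19, and no column does worse for Row. The mix makes Column indifferent and guarantees 28/19, so it is optimal.

Yes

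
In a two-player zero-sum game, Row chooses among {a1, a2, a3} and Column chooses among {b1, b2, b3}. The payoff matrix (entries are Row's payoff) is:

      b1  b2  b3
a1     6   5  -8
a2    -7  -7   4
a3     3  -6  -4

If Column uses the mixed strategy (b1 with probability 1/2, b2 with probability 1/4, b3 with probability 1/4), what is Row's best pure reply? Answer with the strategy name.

a1

Expected payoff of a1: (1/2)·6 + (1/4)·5 + (1/4)·(-8) = 9/4.
Expected payoff of a2: (1/2)·(-7) + (1/4)·(-7) + (1/4)·4 = -17/4.
Expected payoff of a3: (1/2)·3 + (1/4)·(-6) + (1/4)·(-4) = -1.
The largest is 9/4, so Row's best response is a1.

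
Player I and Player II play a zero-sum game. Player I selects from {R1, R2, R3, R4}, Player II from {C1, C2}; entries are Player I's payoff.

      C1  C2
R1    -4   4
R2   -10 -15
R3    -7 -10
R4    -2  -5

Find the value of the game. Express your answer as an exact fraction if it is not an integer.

-28/11

Row minima: R1 → -4, R2 → -15, R3 → -10, R4 → -5; maximin = -4.
Column maxima: C1 → -2, C2 → 4; minimax = -2.
-4 ≠ -2, so there is no saddle point; optimal play is mixed.
R2 is strictly dominated by R1, so Player I never plays it.
R3 is strictly dominated by R1, so Player I never plays it.
On the remaining 2×2 (R1, R4 vs C1, C2):
Let Player I play R1 with probability p. Expected payoff against C1: (-4)p + (-2)(1−p) = −2p − 2; against C2: 4p + (-5)(1−p) = 9p − 5.
Setting these equal: −2p − 2 = 9p − 5 ⇒ −11p = -3 ⇒ p = 3/11, and the value is (-2)·(3/11) − 2 = -28/11.
For Player II: with q = P(C1), equating R1's and R4's payoffs gives −8q + 4 = 3q − 5 ⇒ q = 9/11.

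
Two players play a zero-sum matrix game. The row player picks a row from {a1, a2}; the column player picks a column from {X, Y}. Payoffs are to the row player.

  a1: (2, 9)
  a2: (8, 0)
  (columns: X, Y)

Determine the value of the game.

24/5

Row minima: a1 → 2, a2 → 0; maximin = 2.
Column maxima: X → 8, Y → 9; minimax = 8.
2 ≠ 8, so there is no saddle point; optimal play is mixed.
Let the row player play a1 with probability p. Expected payoff against X: 2p + 8(1−p) = −6p + 8; against Y: 9p + 0(1−p) = 9p.
Setting these equal: −6p + 8 = 9p ⇒ −15p = -8 ⇒ p = 8/15, and the value is (-6)·(8/15) + 8 = 24/5.
For the column player: with q = P(X), equating a1's and a2's payoffs gives −7q + 9 = 8q ⇒ q = 3/5.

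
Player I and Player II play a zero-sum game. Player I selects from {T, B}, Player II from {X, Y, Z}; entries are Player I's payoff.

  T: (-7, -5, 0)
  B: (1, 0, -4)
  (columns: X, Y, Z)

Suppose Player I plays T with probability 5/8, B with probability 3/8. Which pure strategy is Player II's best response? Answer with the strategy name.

If Player II plays X, Player I's expected payoff is (5/8)·(-7) + (3/8)·1 = -4.
If Player II plays Y, Player I's expected payoff is (5/8)·(-5) + (3/8)·0 = -25/8.
If Player II plays Z, Player I's expected payoff is (5/8)·0 + (3/8)·(-4) = -3/2.
Player II minimizes Player I's payoff; the smallest is -4, so the best response is X.

X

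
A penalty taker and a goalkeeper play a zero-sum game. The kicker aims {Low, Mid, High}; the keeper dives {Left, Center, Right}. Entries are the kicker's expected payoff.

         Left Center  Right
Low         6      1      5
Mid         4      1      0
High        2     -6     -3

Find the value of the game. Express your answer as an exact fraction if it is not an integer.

Row minima: Low → 1, Mid → 0, High → -6; maximin = 1.
Column maxima: Left → 6, Center → 1, Right → 5; minimax = 1.
Since maximin = minimax = 1, there is a saddle point and the value is 1.

1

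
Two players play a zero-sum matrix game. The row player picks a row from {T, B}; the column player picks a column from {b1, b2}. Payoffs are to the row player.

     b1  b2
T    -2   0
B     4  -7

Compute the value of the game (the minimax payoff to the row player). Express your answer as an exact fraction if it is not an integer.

-14/13

Row minima: T → -2, B → -7; maximin = -2.
Column maxima: b1 → 4, b2 → 0; minimax = 0.
-2 ≠ 0, so there is no saddle point; optimal play is mixed.
Let the row player play T with probability p. Expected payoff against b1: (-2)p + 4(1−p) = −6p + 4; against b2: 0p + (-7)(1−p) = 7p − 7.
Setting these equal: −6p + 4 = 7p − 7 ⇒ −13p = -11 ⇒ p = 11/13, and the value is (-6)·(11/13) + 4 = -14/13.
For the column player: with q = P(b1), equating T's and B's payoffs gives −2q = 11q − 7 ⇒ q = 7/13.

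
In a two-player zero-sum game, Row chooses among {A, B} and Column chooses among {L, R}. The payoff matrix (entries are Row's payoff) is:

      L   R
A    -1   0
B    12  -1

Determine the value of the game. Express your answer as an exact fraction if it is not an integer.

-1/14

Row minima: A → -1, B → -1; maximin = -1.
Column maxima: L → 12, R → 0; minimax = 0.
-1 ≠ 0, so there is no saddle point; optimal play is mixed.
Let Row play A with probability p. Expected payoff against L: (-1)p + 12(1−p) = −13p + 12; against R: 0p + (-1)(1−p) = p − 1.
Setting these equal: −13p + 12 = p − 1 ⇒ −14p = -13 ⇒ p = 13/14, and the value is (-13)·(13/14) + 12 = -1/14.
For Column: with q = P(L), equating A's and B's payoffs gives −q = 13q − 1 ⇒ q = 1/14.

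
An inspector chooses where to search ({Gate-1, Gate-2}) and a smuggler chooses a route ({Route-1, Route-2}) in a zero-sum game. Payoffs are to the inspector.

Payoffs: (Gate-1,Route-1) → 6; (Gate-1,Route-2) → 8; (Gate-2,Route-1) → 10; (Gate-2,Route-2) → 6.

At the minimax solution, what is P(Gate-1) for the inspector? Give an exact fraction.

2/3

Row minima: Gate-1 → 6, Gate-2 → 6; maximin = 6.
Column maxima: Route-1 → 10, Route-2 → 8; minimax = 8.
6 ≠ 8, so there is no saddle point; optimal play is mixed.
Let the inspector play Gate-1 with probability p. Expected payoff against Route-1: 6p + 10(1−p) = −4p + 10; against Route-2: 8p + 6(1−p) = 2p + 6.
Setting these equal: −4p + 10 = 2p + 6 ⇒ −6p = -4 ⇒ p = 2/3, and the value is (-4)·(2/3) + 10 = 22/3.
For the smuggler: with q = P(Route-1), equating Gate-1's and Gate-2's payoffs gives −2q + 8 = 4q + 6 ⇒ q = 1/3.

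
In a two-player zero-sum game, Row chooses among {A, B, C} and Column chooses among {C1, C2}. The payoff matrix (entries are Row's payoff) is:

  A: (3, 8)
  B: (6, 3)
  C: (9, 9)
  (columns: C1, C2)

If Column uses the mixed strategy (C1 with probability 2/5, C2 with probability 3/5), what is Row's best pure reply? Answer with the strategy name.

Expected payoff of A: (2/5)·3 + (3/5)·8 = 6.
Expected payoff of B: (2/5)·6 + (3/5)·3 = 21/5.
Expected payoff of C: (2/5)·9 + (3/5)·9 = 9.
The largest is 9, so Row's best response is C.

C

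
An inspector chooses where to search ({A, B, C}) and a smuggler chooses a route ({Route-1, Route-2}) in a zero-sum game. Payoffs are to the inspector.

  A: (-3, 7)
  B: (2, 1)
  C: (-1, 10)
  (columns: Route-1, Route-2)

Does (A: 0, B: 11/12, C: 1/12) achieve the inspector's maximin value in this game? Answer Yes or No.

Yes

Against Route-1 this mix gives (11/12)·2 + (1/12)·(-1) = 7/4.
Against Route-2 this mix gives (11/12)·1 + (1/12)·10 = 7/4.
All of the smuggler's active replies (Route-1, Route-2) yield 7/4, and no column does worse for the inspector. The mix makes the smuggler indifferent and guarantees 7/4, so it is optimal.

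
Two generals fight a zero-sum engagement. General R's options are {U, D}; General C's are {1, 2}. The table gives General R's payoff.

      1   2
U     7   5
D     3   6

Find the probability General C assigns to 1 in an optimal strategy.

Row minima: U → 5, D → 3; maximin = 5.
Column maxima: 1 → 7, 2 → 6; minimax = 6.
5 ≠ 6, so there is no saddle point; optimal play is mixed.
Let General R play U with probability p. Expected payoff against 1: 7p + 3(1−p) = 4p + 3; against 2: 5p + 6(1−p) = −p + 6.
Setting these equal: 4p + 3 = −p + 6 ⇒ 5p = 3 ⇒ p = 3/5, and the value is (4)·(3/5) + 3 = 27/5.
For General C: with q = P(1), equating U's and D's payoffs gives 2q + 5 = −3q + 6 ⇒ q = 1/5.

1/5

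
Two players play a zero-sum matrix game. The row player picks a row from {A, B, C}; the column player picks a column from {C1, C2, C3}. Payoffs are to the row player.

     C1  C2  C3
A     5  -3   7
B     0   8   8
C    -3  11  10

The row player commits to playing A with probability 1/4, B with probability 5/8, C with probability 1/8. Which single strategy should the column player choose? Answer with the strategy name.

C1

If the column player plays C1, the row player's expected payoff is (1/4)·5 + (5/8)·0 + (1/8)·(-3) = 7/8.
If the column player plays C2, the row player's expected payoff is (1/4)·(-3) + (5/8)·8 + (1/8)·11 = 45/8.
If the column player plays C3, the row player's expected payoff is (1/4)·7 + (5/8)·8 + (1/8)·10 = 8.
The column player minimizes the row player's payoff; the smallest is 7/8, so the best response is C1.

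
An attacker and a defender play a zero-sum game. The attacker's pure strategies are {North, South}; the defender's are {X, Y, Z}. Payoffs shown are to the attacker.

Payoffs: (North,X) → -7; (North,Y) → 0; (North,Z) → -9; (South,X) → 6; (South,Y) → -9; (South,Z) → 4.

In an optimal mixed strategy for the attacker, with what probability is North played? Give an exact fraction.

Row minima: North → -9, South → -9; maximin = -9.
Column maxima: X → 6, Y → 0, Z → 4; minimax = 0.
-9 ≠ 0, so there is no saddle point; optimal play is mixed.
X is strictly dominated by Z (it gives the attacker strictly more in every row), so the defender never plays it.
On the remaining 2×2 (North, South vs Y, Z):
Let the attacker play North with probability p. Expected payoff against Y: 0p + (-9)(1−p) = 9p − 9; against Z: (-9)p + 4(1−p) = −13p + 4.
Setting these equal: 9p − 9 = −13p + 4 ⇒ 22p = 13 ⇒ p = 13/22, and the value is (9)·(13/22) − 9 = -81/22.
For the defender: with q = P(Y), equating North's and South's payoffs gives 9q − 9 = −13q + 4 ⇒ q = 13/22.

13/22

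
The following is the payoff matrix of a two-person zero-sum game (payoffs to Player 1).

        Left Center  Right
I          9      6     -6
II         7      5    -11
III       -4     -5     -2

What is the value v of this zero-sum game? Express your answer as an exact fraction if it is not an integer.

-14/5

Row minima: I → -6, II → -11, III → -5; maximin = -5.
Column maxima: Left → 9, Center → 6, Right → -2; minimax = -2.
-5 ≠ -2, so there is no saddle point; optimal play is mixed.
II is strictly dominated by I, so Player 1 never plays it.
Left is strictly dominated by Center (it gives Player 1 strictly more in every row), so Player 2 never plays it.
On the remaining 2×2 (I, III vs Center, Right):
Let Player 1 play I with probability p. Expected payoff against Center: 6p + (-5)(1−p) = 11p − 5; against Right: (-6)p + (-2)(1−p) = −4p − 2.
Setting these equal: 11p − 5 = −4p − 2 ⇒ 15p = 3 ⇒ p = 1/5, and the value is (11)·(1/5) − 5 = -14/5.
For Player 2: with q = P(Center), equating I's and III's payoffs gives 12q − 6 = −3q − 2 ⇒ q = 4/15.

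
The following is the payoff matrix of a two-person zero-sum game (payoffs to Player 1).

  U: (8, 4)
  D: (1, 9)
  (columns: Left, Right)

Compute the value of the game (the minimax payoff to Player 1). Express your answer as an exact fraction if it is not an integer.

Row minima: U → 4, D → 1; maximin = 4.
Column maxima: Left → 8, Right → 9; minimax = 8.
4 ≠ 8, so there is no saddle point; optimal play is mixed.
Let Player 1 play U with probability p. Expected payoff against Left: 8p + 1(1−p) = 7p + 1; against Right: 4p + 9(1−p) = −5p + 9.
Setting these equal: 7p + 1 = −5p + 9 ⇒ 12p = 8 ⇒ p = 2/3, and the value is (7)·(2/3) + 1 = 17/3.
For Player 2: with q = P(Left), equating U's and D's payoffs gives 4q + 4 = −8q + 9 ⇒ q = 5/12.

17/3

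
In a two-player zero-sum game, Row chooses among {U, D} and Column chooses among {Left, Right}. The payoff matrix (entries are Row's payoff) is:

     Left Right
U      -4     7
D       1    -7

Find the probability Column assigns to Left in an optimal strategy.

Row minima: U → -4, D → -7; maximin = -4.
Column maxima: Left → 1, Right → 7; minimax = 1.
-4 ≠ 1, so there is no saddle point; optimal play is mixed.
Let Row play U with probability p. Expected payoff against Left: (-4)p + 1(1−p) = −5p + 1; against Right: 7p + (-7)(1−p) = 14p − 7.
Setting these equal: −5p + 1 = 14p − 7 ⇒ −19p = -8 ⇒ p = 8/19, and the value is (-5)·(8/19) + 1 = -21/19.
For Column: with q = P(Left), equating U's and D's payoffs gives −11q + 7 = 8q − 7 ⇒ q = 14/19.

14/19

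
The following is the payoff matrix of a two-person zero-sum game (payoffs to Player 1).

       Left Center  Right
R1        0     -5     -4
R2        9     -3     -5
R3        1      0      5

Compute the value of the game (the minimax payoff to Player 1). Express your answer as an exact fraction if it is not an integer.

Row minima: R1 → -5, R2 → -5, R3 → 0; maximin = 0.
Column maxima: Left → 9, Center → 0, Right → 5; minimax = 0.
Since maximin = minimax = 0, there is a saddle point and the value is 0.

0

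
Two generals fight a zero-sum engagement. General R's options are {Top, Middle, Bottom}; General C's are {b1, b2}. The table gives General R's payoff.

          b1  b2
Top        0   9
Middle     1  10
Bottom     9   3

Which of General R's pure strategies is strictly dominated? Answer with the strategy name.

Middle gives a strictly higher payoff than Top against every column: 1 > 0, 10 > 9.
So Top is strictly dominated and General R never plays it.

Top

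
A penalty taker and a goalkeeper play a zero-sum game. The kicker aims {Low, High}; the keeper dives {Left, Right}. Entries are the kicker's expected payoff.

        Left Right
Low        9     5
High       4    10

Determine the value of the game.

Row minima: Low → 5, High → 4; maximin = 5.
Column maxima: Left → 9, Right → 10; minimax = 9.
5 ≠ 9, so there is no saddle point; optimal play is mixed.
Let the kicker play Low with probability p. Expected payoff against Left: 9p + 4(1−p) = 5p + 4; against Right: 5p + 10(1−p) = −5p + 10.
Setting these equal: 5p + 4 = −5p + 10 ⇒ 10p = 6 ⇒ p = 3/5, and the value is (5)·(3/5) + 4 = 7.
For the keeper: with q = P(Left), equating Low's and High's payoffs gives 4q + 5 = −6q + 10 ⇒ q = 1/2.

7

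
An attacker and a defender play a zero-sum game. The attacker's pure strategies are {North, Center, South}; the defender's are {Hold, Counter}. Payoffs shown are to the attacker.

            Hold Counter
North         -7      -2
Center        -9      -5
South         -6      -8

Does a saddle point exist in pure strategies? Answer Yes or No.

No

Row minima: North → -7, Center → -9, South → -8; maximin = -7.
Column maxima: Hold → -6, Counter → -2; minimax = -6.
-7 ≠ -6, so no pure-strategy equilibrium exists.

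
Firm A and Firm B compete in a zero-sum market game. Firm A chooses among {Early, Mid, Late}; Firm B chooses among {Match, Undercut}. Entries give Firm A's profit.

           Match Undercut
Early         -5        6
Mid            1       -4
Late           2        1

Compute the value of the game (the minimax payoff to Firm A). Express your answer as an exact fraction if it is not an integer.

Row minima: Early → -5, Mid → -4, Late → 1; maximin = 1.
Column maxima: Match → 2, Undercut → 6; minimax = 2.
1 ≠ 2, so there is no saddle point; optimal play is mixed.
Mid is strictly dominated by Late, so Firm A never plays it.
On the remaining 2×2 (Early, Late vs Match, Undercut):
Let Firm A play Early with probability p. Expected payoff against Match: (-5)p + 2(1−p) = −7p + 2; against Undercut: 6p + 1(1−p) = 5p + 1.
Setting these equal: −7p + 2 = 5p + 1 ⇒ −12p = -1 ⇒ p = 1/12, and the value is (-7)·(1/12) + 2 = 17/12.
For Firm B: with q = P(Match), equating Early's and Late's payoffs gives −11q + 6 = q + 1 ⇒ q = 5/12.

17/12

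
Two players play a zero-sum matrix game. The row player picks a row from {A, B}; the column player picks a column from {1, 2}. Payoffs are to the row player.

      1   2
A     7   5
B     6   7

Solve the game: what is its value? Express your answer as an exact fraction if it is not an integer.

Row minima: A → 5, B → 6; maximin = 6.
Column maxima: 1 → 7, 2 → 7; minimax = 7.
6 ≠ 7, so there is no saddle point; optimal play is mixed.
Let the row player play A with probability p. Expected payoff against 1: 7p + 6(1−p) = p + 6; against 2: 5p + 7(1−p) = −2p + 7.
Setting these equal: p + 6 = −2p + 7 ⇒ 3p = 1 ⇒ p = 1/3, and the value is (1)·(1/3) + 6 = 19/3.
For the column player: with q = P(1), equating A's and B's payoffs gives 2q + 5 = −q + 7 ⇒ q = 2/3.

19/3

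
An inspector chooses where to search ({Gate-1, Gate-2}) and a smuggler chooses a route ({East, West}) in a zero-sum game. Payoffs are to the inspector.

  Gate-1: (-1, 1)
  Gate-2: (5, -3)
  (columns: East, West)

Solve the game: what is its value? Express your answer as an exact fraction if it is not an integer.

Row minima: Gate-1 → -1, Gate-2 → -3; maximin = -1.
Column maxima: East → 5, West → 1; minimax = 1.
-1 ≠ 1, so there is no saddle point; optimal play is mixed.
Let the inspector play Gate-1 with probability p. Expected payoff against East: (-1)p + 5(1−p) = −6p + 5; against West: 1p + (-3)(1−p) = 4p − 3.
Setting these equal: −6p + 5 = 4p − 3 ⇒ −10p = -8 ⇒ p = 4/5, and the value is (-6)·(4/5) + 5 = 1/5.
For the smuggler: with q = P(East), equating Gate-1's and Gate-2's payoffs gives −2q + 1 = 8q − 3 ⇒ q = 2/5.

1/5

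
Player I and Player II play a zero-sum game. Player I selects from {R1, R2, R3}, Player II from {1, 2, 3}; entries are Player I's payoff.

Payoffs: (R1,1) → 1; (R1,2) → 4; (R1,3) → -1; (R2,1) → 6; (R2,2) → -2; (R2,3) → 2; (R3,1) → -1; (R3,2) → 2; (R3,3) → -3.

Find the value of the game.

2/3

Row minima: R1 → -1, R2 → -2, R3 → -3; maximin = -1.
Column maxima: 1 → 6, 2 → 4, 3 → 2; minimax = 2.
-1 ≠ 2, so there is no saddle point; optimal play is mixed.
R3 is strictly dominated by R1, so Player I never plays it.
1 is strictly dominated by 3 (it gives Player I strictly more in every row), so Player II never plays it.
On the remaining 2×2 (R1, R2 vs 2, 3):
Let Player I play R1 with probability p. Expected payoff against 2: 4p + (-2)(1−p) = 6p − 2; against 3: (-1)p + 2(1−p) = −3p + 2.
Setting these equal: 6p − 2 = −3p + 2 ⇒ 9p = 4 ⇒ p = 4/9, and the value is (6)·(4/9) − 2 = 2/3.
For Player II: with q = P(2), equating R1's and R2's payoffs gives 5q − 1 = −4q + 2 ⇒ q = 1/3.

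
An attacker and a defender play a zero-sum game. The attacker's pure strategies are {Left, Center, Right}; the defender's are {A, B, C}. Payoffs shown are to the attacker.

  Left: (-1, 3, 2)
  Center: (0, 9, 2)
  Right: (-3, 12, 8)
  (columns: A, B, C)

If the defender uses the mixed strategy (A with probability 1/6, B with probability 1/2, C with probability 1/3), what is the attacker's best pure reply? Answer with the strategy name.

Right

Expected payoff of Left: (1/6)·(-1) + (1/2)·3 + (1/3)·2 = 2.
Expected payoff of Center: (1/6)·0 + (1/2)·9 + (1/3)·2 = 31/6.
Expected payoff of Right: (1/6)·(-3) + (1/2)·12 + (1/3)·8 = 49/6.
The largest is 49/6, so the attacker's best response is Right.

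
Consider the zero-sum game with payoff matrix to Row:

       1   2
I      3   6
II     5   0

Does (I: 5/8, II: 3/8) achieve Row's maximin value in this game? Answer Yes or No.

Yes

Against 1 this mix gives (5/8)·3 + (3/8)·5 = 15/4.
Against 2 this mix gives (5/8)·6 + (3/8)·0 = 15/4.
All of Column's active replies (1, 2) yield 15/4, and no column does worse for Row. The mix makes Column indifferent and guarantees 15/4, so it is optimal.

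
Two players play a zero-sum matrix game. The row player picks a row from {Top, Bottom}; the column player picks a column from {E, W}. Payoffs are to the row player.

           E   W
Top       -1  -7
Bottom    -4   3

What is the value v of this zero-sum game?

-31/13

Row minima: Top → -7, Bottom → -4; maximin = -4.
Column maxima: E → -1, W → 3; minimax = -1.
-4 ≠ -1, so there is no saddle point; optimal play is mixed.
Let the row player play Top with probability p. Expected payoff against E: (-1)p + (-4)(1−p) = 3p − 4; against W: (-7)p + 3(1−p) = −10p + 3.
Setting these equal: 3p − 4 = −10p + 3 ⇒ 13p = 7 ⇒ p = 7/13, and the value is (3)·(7/13) − 4 = -31/13.
For the column player: with q = P(E), equating Top's and Bottom's payoffs gives 6q − 7 = −7q + 3 ⇒ q = 10/13.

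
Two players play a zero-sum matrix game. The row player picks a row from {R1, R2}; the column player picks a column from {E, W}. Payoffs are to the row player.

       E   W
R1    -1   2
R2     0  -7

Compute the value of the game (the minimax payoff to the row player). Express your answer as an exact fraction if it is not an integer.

Row minima: R1 → -1, R2 → -7; maximin = -1.
Column maxima: E → 0, W → 2; minimax = 0.
-1 ≠ 0, so there is no saddle point; optimal play is mixed.
Let the row player play R1 with probability p. Expected payoff against E: (-1)p + 0(1−p) = −p; against W: 2p + (-7)(1−p) = 9p − 7.
Setting these equal: −p = 9p − 7 ⇒ −10p = -7 ⇒ p = 7/10, and the value is (-1)·(7/10) = -7/10.
For the column player: with q = P(E), equating R1's and R2's payoffs gives −3q + 2 = 7q − 7 ⇒ q = 9/10.

-7/10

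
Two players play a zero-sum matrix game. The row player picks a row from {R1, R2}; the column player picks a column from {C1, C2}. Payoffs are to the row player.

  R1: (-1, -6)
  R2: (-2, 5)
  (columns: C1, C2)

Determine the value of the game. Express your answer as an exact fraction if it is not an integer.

Row minima: R1 → -6, R2 → -2; maximin = -2.
Column maxima: C1 → -1, C2 → 5; minimax = -1.
-2 ≠ -1, so there is no saddle point; optimal play is mixed.
Let the row player play R1 with probability p. Expected payoff against C1: (-1)p + (-2)(1−p) = p − 2; against C2: (-6)p + 5(1−p) = −11p + 5.
Setting these equal: p − 2 = −11p + 5 ⇒ 12p = 7 ⇒ p = 7/12, and the value is (1)·(7/12) − 2 = -17/12.
For the column player: with q = P(C1), equating R1's and R2's payoffs gives 5q − 6 = −7q + 5 ⇒ q = 11/12.

-17/12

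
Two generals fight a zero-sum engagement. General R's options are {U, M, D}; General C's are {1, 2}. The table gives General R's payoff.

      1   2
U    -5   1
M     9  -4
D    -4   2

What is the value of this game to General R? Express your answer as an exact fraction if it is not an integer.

Row minima: U → -5, M → -4, D → -4; maximin = -4.
Column maxima: 1 → 9, 2 → 2; minimax = 2.
-4 ≠ 2, so there is no saddle point; optimal play is mixed.
U is strictly dominated by D, so General R never plays it.
On the remaining 2×2 (M, D vs 1, 2):
Let General R play M with probability p. Expected payoff against 1: 9p + (-4)(1−p) = 13p − 4; against 2: (-4)p + 2(1−p) = −6p + 2.
Setting these equal: 13p − 4 = −6p + 2 ⇒ 19p = 6 ⇒ p = 6/19, and the value is (13)·(6/19) − 4 = 2/19.
For General C: with q = P(1), equating M's and D's payoffs gives 13q − 4 = −6q + 2 ⇒ q = 6/19.

2/19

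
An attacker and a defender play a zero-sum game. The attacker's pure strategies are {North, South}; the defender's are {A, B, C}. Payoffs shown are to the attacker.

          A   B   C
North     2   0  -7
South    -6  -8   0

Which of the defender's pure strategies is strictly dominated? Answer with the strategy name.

B holds the attacker's payoff strictly below A in every row: 0 < 2, -8 < -6.
So A is strictly dominated for the defender.

A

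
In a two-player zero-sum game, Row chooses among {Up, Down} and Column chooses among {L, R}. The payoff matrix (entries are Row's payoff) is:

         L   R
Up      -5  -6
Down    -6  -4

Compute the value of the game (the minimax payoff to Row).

Row minima: Up → -6, Down → -6; maximin = -6.
Column maxima: L → -5, R → -4; minimax = -5.
-6 ≠ -5, so there is no saddle point; optimal play is mixed.
Let Row play Up with probability p. Expected payoff against L: (-5)p + (-6)(1−p) = p − 6; against R: (-6)p + (-4)(1−p) = −2p − 4.
Setting these equal: p − 6 = −2p − 4 ⇒ 3p = 2 ⇒ p = 2/3, and the value is (1)·(2/3) − 6 = -16/3.
For Column: with q = P(L), equating Up's and Down's payoffs gives q − 6 = −2q − 4 ⇒ q = 2/3.

-16/3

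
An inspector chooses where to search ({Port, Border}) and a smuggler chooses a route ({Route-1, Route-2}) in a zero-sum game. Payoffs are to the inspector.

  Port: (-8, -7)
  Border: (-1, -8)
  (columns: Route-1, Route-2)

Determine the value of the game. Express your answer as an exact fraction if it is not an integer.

-57/8

Row minima: Port → -8, Border → -8; maximin = -8.
Column maxima: Route-1 → -1, Route-2 → -7; minimax = -7.
-8 ≠ -7, so there is no saddle point; optimal play is mixed.
Let the inspector play Port with probability p. Expected payoff against Route-1: (-8)p + (-1)(1−p) = −7p − 1; against Route-2: (-7)p + (-8)(1−p) = p − 8.
Setting these equal: −7p − 1 = p − 8 ⇒ −8p = -7 ⇒ p = 7/8, and the value is (-7)·(7/8) − 1 = -57/8.
For the smuggler: with q = P(Route-1), equating Port's and Border's payoffs gives −q − 7 = 7q − 8 ⇒ q = 1/8.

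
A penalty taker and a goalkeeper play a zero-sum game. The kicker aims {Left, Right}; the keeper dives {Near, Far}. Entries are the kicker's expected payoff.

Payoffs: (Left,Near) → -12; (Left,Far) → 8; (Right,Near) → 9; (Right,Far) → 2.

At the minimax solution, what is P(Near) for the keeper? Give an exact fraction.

2/9

Row minima: Left → -12, Right → 2; maximin = 2.
Column maxima: Near → 9, Far → 8; minimax = 8.
2 ≠ 8, so there is no saddle point; optimal play is mixed.
Let the kicker play Left with probability p. Expected payoff against Near: (-12)p + 9(1−p) = −21p + 9; against Far: 8p + 2(1−p) = 6p + 2.
Setting these equal: −21p + 9 = 6p + 2 ⇒ −27p = -7 ⇒ p = 7/27, and the value is (-21)·(7/27) + 9 = 32/9.
For the keeper: with q = P(Near), equating Left's and Right's payoffs gives −20q + 8 = 7q + 2 ⇒ q = 2/9.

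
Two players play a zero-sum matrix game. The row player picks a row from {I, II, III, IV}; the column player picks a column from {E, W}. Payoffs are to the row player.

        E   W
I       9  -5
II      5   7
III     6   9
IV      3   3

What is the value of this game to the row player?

111/17

Row minima: I → -5, II → 5, III → 6, IV → 3; maximin = 6.
Column maxima: E → 9, W → 9; minimax = 9.
6 ≠ 9, so there is no saddle point; optimal play is mixed.
II is strictly dominated by III, so the row player never plays it.
IV is strictly dominated by III, so the row player never plays it.
On the remaining 2×2 (I, III vs E, W):
Let the row player play I with probability p. Expected payoff against E: 9p + 6(1−p) = 3p + 6; against W: (-5)p + 9(1−p) = −14p + 9.
Setting these equal: 3p + 6 = −14p + 9 ⇒ 17p = 3 ⇒ p = 3/17, and the value is (3)·(3/17) + 6 = 111/17.
For the column player: with q = P(E), equating I's and III's payoffs gives 14q − 5 = −3q + 9 ⇒ q = 14/17.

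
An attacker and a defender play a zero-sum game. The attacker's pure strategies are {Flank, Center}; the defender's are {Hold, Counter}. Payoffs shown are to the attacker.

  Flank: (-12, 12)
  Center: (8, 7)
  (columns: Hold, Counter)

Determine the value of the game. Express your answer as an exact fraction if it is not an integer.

36/5

Row minima: Flank → -12, Center → 7; maximin = 7.
Column maxima: Hold → 8, Counter → 12; minimax = 8.
7 ≠ 8, so there is no saddle point; optimal play is mixed.
Let the attacker play Flank with probability p. Expected payoff against Hold: (-12)p + 8(1−p) = −20p + 8; against Counter: 12p + 7(1−p) = 5p + 7.
Setting these equal: −20p + 8 = 5p + 7 ⇒ −25p = -1 ⇒ p = 1/25, and the value is (-20)·(1/25) + 8 = 36/5.
For the defender: with q = P(Hold), equating Flank's and Center's payoffs gives −24q + 12 = q + 7 ⇒ q = 1/5.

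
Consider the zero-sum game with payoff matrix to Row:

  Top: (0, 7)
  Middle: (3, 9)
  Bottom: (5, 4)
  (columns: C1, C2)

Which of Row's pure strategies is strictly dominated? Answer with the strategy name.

Top

Middle gives a strictly higher payoff than Top against every column: 3 > 0, 9 > 7.
So Top is strictly dominated and Row never plays it.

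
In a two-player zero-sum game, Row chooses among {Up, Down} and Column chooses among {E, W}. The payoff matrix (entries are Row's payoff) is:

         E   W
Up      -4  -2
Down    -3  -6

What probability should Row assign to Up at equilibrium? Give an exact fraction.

3/5

Row minima: Up → -4, Down → -6; maximin = -4.
Column maxima: E → -3, W → -2; minimax = -3.
-4 ≠ -3, so there is no saddle point; optimal play is mixed.
Let Row play Up with probability p. Expected payoff against E: (-4)p + (-3)(1−p) = −p − 3; against W: (-2)p + (-6)(1−p) = 4p − 6.
Setting these equal: −p − 3 = 4p − 6 ⇒ −5p = -3 ⇒ p = 3/5, and the value is (-1)·(3/5) − 3 = -18/5.
For Column: with q = P(E), equating Up's and Down's payoffs gives −2q − 2 = 3q − 6 ⇒ q = 4/5.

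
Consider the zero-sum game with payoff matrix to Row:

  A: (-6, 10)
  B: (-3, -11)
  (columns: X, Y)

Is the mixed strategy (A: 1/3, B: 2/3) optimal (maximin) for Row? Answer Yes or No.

Against X this mix gives (1/3)·(-6) + (2/3)·(-3) = -4.
Against Y this mix gives (1/3)·10 + (2/3)·(-11) = -4.
All of Column's active replies (X, Y) yield -4, and no column does worse for Row. The mix makes Column indifferent and guarantees -4, so it is optimal.

Yes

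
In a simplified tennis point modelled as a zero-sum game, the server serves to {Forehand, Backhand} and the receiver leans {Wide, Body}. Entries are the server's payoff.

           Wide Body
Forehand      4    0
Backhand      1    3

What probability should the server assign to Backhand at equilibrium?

2/3

Row minima: Forehand → 0, Backhand → 1; maximin = 1.
Column maxima: Wide → 4, Body → 3; minimax = 3.
1 ≠ 3, so there is no saddle point; optimal play is mixed.
Let the server play Forehand with probability p. Expected payoff against Wide: 4p + 1(1−p) = 3p + 1; against Body: 0p + 3(1−p) = −3p + 3.
Setting these equal: 3p + 1 = −3p + 3 ⇒ 6p = 2 ⇒ p = 1/3, and the value is (3)·(1/3) + 1 = 2.
For the receiver: with q = P(Wide), equating Forehand's and Backhand's payoffs gives 4q = −2q + 3 ⇒ q = 1/2.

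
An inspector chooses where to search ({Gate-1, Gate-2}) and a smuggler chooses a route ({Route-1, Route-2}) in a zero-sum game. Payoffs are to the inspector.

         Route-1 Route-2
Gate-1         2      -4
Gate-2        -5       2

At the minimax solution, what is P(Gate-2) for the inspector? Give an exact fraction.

Row minima: Gate-1 → -4, Gate-2 → -5; maximin = -4.
Column maxima: Route-1 → 2, Route-2 → 2; minimax = 2.
-4 ≠ 2, so there is no saddle point; optimal play is mixed.
Let the inspector play Gate-1 with probability p. Expected payoff against Route-1: 2p + (-5)(1−p) = 7p − 5; against Route-2: (-4)p + 2(1−p) = −6p + 2.
Setting these equal: 7p − 5 = −6p + 2 ⇒ 13p = 7 ⇒ p = 7/13, and the value is (7)·(7/13) − 5 = -16/13.
For the smuggler: with q = P(Route-1), equating Gate-1's and Gate-2's payoffs gives 6q − 4 = −7q + 2 ⇒ q = 6/13.

6/13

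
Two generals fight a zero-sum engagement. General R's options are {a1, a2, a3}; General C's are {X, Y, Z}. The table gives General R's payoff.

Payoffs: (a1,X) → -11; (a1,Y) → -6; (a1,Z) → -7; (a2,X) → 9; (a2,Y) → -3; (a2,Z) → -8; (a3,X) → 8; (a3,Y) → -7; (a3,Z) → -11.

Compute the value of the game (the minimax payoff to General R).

Row minima: a1 → -11, a2 → -8, a3 → -11; maximin = -8.
Column maxima: X → 9, Y → -3, Z → -7; minimax = -7.
-8 ≠ -7, so there is no saddle point; optimal play is mixed.
a3 is strictly dominated by a2, so General R never plays it.
Y is strictly dominated by Z (it gives General R strictly more in every row), so General C never plays it.
On the remaining 2×2 (a1, a2 vs X, Z):
Let General R play a1 with probability p. Expected payoff against X: (-11)p + 9(1−p) = −20p + 9; against Z: (-7)p + (-8)(1−p) = p − 8.
Setting these equal: −20p + 9 = p − 8 ⇒ −21p = -17 ⇒ p = 17/21, and the value is (-20)·(17/21) + 9 = -151/21.
For General C: with q = P(X), equating a1's and a2's payoffs gives −4q − 7 = 17q − 8 ⇒ q = 1/21.

-151/21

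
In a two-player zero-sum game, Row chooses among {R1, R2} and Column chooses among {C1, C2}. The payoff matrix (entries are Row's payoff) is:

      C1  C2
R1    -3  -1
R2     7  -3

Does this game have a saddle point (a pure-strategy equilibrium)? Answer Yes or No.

No

Row minima: R1 → -3, R2 → -3; maximin = -3.
Column maxima: C1 → 7, C2 → -1; minimax = -1.
-3 ≠ -1, so no pure-strategy equilibrium exists.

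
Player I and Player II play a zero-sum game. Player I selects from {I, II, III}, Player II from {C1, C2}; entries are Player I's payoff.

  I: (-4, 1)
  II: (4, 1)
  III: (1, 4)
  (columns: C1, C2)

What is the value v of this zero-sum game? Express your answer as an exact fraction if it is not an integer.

5/2

Row minima: I → -4, II → 1, III → 1; maximin = 1.
Column maxima: C1 → 4, C2 → 4; minimax = 4.
1 ≠ 4, so there is no saddle point; optimal play is mixed.
I is strictly dominated by III, so Player I never plays it.
On the remaining 2×2 (II, III vs C1, C2):
Let Player I play II with probability p. Expected payoff against C1: 4p + 1(1−p) = 3p + 1; against C2: 1p + 4(1−p) = −3p + 4.
Setting these equal: 3p + 1 = −3p + 4 ⇒ 6p = 3 ⇒ p = 1/2, and the value is (3)·(1/2) + 1 = 5/2.
For Player II: with q = P(C1), equating II's and III's payoffs gives 3q + 1 = −3q + 4 ⇒ q = 1/2.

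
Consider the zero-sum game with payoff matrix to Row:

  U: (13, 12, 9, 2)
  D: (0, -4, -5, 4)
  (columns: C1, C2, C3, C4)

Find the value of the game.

23/8

Row minima: U → 2, D → -5; maximin = 2.
Column maxima: C1 → 13, C2 → 12, C3 → 9, C4 → 4; minimax = 4.
2 ≠ 4, so there is no saddle point; optimal play is mixed.
C1 is strictly dominated by C2 (it gives Row strictly more in every row), so Column never plays it.
C2 is strictly dominated by C3 (it gives Row strictly more in every row), so Column never plays it.
On the remaining 2×2 (U, D vs C3, C4):
Let Row play U with probability p. Expected payoff against C3: 9p + (-5)(1−p) = 14p − 5; against C4: 2p + 4(1−p) = −2p + 4.
Setting these equal: 14p − 5 = −2p + 4 ⇒ 16p = 9 ⇒ p = 9/16, and the value is (14)·(9/16) − 5 = 23/8.
For Column: with q = P(C3), equating U's and D's payoffs gives 7q + 2 = −9q + 4 ⇒ q = 1/8.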